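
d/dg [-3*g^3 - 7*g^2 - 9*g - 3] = -9*g^2 - 14*g - 9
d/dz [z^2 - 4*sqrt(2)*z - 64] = 2*z - 4*sqrt(2)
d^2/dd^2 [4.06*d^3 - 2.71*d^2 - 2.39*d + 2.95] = 24.36*d - 5.42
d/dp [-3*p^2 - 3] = -6*p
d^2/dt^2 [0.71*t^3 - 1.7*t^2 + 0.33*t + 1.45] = 4.26*t - 3.4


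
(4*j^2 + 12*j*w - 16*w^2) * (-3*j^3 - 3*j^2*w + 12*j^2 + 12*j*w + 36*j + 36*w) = -12*j^5 - 48*j^4*w + 48*j^4 + 12*j^3*w^2 + 192*j^3*w + 144*j^3 + 48*j^2*w^3 - 48*j^2*w^2 + 576*j^2*w - 192*j*w^3 - 144*j*w^2 - 576*w^3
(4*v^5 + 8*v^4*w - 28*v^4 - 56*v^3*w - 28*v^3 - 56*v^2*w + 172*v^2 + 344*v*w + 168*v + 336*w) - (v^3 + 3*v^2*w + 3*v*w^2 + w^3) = 4*v^5 + 8*v^4*w - 28*v^4 - 56*v^3*w - 29*v^3 - 59*v^2*w + 172*v^2 - 3*v*w^2 + 344*v*w + 168*v - w^3 + 336*w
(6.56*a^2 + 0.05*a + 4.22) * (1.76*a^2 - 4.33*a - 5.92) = 11.5456*a^4 - 28.3168*a^3 - 31.6245*a^2 - 18.5686*a - 24.9824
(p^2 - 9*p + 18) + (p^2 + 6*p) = 2*p^2 - 3*p + 18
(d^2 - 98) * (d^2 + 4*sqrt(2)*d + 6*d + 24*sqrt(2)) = d^4 + 4*sqrt(2)*d^3 + 6*d^3 - 98*d^2 + 24*sqrt(2)*d^2 - 588*d - 392*sqrt(2)*d - 2352*sqrt(2)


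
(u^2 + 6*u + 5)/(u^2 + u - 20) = (u + 1)/(u - 4)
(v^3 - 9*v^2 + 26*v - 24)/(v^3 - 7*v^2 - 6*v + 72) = (v^2 - 5*v + 6)/(v^2 - 3*v - 18)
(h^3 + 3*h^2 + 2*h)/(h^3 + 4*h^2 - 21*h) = (h^2 + 3*h + 2)/(h^2 + 4*h - 21)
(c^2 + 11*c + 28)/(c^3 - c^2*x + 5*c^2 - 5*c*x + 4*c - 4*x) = (-c - 7)/(-c^2 + c*x - c + x)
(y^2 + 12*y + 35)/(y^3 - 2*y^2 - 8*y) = (y^2 + 12*y + 35)/(y*(y^2 - 2*y - 8))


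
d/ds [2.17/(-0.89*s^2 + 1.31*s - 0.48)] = (3.8626*s - 2.8427)/(0.89*s^2 - 1.31*s + 0.48)^2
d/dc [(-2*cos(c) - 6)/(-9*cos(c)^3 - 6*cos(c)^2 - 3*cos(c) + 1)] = 32*(18*cos(c)^3 + 87*cos(c)^2 + 36*cos(c) + 10)*sin(c)/(-24*sin(c)^2 + 39*cos(c) + 9*cos(3*c) + 20)^2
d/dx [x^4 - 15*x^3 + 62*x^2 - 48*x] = 4*x^3 - 45*x^2 + 124*x - 48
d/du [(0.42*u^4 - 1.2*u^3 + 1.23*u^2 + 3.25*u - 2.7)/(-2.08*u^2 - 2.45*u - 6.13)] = (-1.7472*u^5 - 0.591000000000001*u^4 - 4.4184*u^3 + 25.8145*u^2 - 26.3118*u - 26.5375)/(4.3264*u^4 + 10.192*u^3 + 31.5033*u^2 + 30.037*u + 37.5769)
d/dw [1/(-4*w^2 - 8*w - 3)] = 8*(w + 1)/(4*w^2 + 8*w + 3)^2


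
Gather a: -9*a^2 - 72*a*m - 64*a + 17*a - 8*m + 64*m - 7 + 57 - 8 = -9*a^2 + a*(-72*m - 47) + 56*m + 42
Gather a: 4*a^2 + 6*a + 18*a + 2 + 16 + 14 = 4*a^2 + 24*a + 32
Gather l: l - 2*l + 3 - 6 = -l - 3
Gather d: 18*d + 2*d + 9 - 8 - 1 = 20*d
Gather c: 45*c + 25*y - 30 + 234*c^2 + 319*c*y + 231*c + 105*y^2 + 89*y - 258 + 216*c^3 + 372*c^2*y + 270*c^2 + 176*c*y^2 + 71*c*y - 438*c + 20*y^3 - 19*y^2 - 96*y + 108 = 216*c^3 + c^2*(372*y + 504) + c*(176*y^2 + 390*y - 162) + 20*y^3 + 86*y^2 + 18*y - 180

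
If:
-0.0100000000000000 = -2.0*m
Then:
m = 0.00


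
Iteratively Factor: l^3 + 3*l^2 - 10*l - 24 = (l + 4)*(l^2 - l - 6) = (l - 3)*(l + 4)*(l + 2)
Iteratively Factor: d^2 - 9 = (d + 3)*(d - 3)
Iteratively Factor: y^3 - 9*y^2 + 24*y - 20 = (y - 2)*(y^2 - 7*y + 10) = (y - 5)*(y - 2)*(y - 2)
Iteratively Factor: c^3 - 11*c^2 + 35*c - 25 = (c - 5)*(c^2 - 6*c + 5) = (c - 5)^2*(c - 1)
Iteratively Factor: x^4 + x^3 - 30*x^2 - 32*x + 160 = (x + 4)*(x^3 - 3*x^2 - 18*x + 40) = (x - 2)*(x + 4)*(x^2 - x - 20) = (x - 5)*(x - 2)*(x + 4)*(x + 4)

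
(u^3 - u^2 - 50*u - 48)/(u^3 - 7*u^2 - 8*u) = (u + 6)/u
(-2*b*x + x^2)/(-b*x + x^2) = (2*b - x)/(b - x)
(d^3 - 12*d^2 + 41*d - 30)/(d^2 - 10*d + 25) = (d^2 - 7*d + 6)/(d - 5)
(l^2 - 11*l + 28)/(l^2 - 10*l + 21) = (l - 4)/(l - 3)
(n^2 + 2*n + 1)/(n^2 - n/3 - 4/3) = 3*(n + 1)/(3*n - 4)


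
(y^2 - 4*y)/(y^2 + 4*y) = (y - 4)/(y + 4)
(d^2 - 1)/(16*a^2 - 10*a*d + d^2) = (d^2 - 1)/(16*a^2 - 10*a*d + d^2)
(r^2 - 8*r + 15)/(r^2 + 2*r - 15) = (r - 5)/(r + 5)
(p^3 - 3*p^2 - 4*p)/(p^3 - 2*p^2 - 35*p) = (-p^2 + 3*p + 4)/(-p^2 + 2*p + 35)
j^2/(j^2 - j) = j/(j - 1)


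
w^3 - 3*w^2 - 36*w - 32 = (w - 8)*(w + 1)*(w + 4)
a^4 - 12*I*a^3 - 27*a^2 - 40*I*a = a*(a - 8*I)*(a - 5*I)*(a + I)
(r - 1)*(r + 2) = r^2 + r - 2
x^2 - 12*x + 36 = (x - 6)^2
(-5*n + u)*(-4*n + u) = 20*n^2 - 9*n*u + u^2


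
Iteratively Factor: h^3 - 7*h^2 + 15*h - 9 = (h - 3)*(h^2 - 4*h + 3) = (h - 3)*(h - 1)*(h - 3)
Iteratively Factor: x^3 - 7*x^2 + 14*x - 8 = (x - 2)*(x^2 - 5*x + 4) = (x - 4)*(x - 2)*(x - 1)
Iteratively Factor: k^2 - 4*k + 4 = (k - 2)*(k - 2)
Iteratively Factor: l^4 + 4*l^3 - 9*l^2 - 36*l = (l + 3)*(l^3 + l^2 - 12*l) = (l + 3)*(l + 4)*(l^2 - 3*l) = l*(l + 3)*(l + 4)*(l - 3)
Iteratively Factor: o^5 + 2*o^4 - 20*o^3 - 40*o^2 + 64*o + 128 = (o - 2)*(o^4 + 4*o^3 - 12*o^2 - 64*o - 64) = (o - 4)*(o - 2)*(o^3 + 8*o^2 + 20*o + 16) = (o - 4)*(o - 2)*(o + 2)*(o^2 + 6*o + 8) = (o - 4)*(o - 2)*(o + 2)^2*(o + 4)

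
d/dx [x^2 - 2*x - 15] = 2*x - 2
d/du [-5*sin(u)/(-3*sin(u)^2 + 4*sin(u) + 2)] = 5*(3*cos(u)^2 - 5)*cos(u)/(3*sin(u)^2 - 4*sin(u) - 2)^2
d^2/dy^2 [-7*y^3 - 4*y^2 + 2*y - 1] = -42*y - 8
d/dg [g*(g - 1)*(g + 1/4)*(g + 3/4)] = 4*g^3 - 13*g/8 - 3/16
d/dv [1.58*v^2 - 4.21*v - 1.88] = 3.16*v - 4.21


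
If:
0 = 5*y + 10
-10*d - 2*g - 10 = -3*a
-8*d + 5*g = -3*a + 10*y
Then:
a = -11*g - 140/3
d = -7*g/2 - 15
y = -2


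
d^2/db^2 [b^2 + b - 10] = 2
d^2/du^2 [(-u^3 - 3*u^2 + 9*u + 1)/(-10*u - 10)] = (u^3 + 3*u^2 + 3*u + 11)/(5*(u^3 + 3*u^2 + 3*u + 1))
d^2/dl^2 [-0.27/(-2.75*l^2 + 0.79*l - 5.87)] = (-4.08375*l^2 + 1.17315*l + 0.27*(5.5*l - 0.79)*(11.0*l - 1.58) - 8.71695)/(2.75*l^2 - 0.79*l + 5.87)^3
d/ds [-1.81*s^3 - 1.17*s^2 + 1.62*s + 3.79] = -5.43*s^2 - 2.34*s + 1.62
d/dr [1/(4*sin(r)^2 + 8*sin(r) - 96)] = -(sin(r) + 1)*cos(r)/(2*(sin(r)^2 + 2*sin(r) - 24)^2)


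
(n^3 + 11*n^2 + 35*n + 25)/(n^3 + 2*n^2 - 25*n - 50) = (n^2 + 6*n + 5)/(n^2 - 3*n - 10)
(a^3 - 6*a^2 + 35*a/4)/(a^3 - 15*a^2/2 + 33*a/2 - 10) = a*(2*a - 7)/(2*(a^2 - 5*a + 4))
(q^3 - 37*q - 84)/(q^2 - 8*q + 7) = (q^2 + 7*q + 12)/(q - 1)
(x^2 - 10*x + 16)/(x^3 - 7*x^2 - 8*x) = (x - 2)/(x*(x + 1))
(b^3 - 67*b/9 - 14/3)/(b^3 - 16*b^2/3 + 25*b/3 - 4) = (9*b^2 + 27*b + 14)/(3*(3*b^2 - 7*b + 4))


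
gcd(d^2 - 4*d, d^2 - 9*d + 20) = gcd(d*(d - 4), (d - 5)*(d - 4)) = d - 4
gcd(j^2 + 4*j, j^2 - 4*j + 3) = 1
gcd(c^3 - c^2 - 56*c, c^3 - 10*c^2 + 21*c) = c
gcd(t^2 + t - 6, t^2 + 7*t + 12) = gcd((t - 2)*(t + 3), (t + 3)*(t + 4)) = t + 3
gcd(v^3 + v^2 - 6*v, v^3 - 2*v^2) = v^2 - 2*v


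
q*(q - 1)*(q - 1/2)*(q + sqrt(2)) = q^4 - 3*q^3/2 + sqrt(2)*q^3 - 3*sqrt(2)*q^2/2 + q^2/2 + sqrt(2)*q/2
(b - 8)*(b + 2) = b^2 - 6*b - 16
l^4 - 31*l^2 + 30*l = l*(l - 5)*(l - 1)*(l + 6)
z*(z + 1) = z^2 + z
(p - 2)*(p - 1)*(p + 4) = p^3 + p^2 - 10*p + 8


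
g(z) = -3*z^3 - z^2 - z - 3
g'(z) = -9*z^2 - 2*z - 1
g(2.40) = -52.63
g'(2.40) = -57.64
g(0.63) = -4.78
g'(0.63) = -5.83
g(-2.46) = 38.07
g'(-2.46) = -50.54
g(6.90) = -1043.04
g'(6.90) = -443.29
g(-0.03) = -2.97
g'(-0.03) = -0.95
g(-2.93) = 66.81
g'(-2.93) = -72.40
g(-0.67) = -1.88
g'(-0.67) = -3.70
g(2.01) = -33.41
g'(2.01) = -41.38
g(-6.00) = 615.00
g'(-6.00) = -313.00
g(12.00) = -5343.00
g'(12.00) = -1321.00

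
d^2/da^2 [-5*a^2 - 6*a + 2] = -10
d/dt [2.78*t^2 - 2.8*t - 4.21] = 5.56*t - 2.8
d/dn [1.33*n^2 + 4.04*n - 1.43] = 2.66*n + 4.04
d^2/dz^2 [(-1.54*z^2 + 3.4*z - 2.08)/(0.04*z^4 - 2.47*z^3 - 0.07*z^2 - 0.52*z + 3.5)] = (-0.014784*z^8 + 0.978191999999999*z^7 - 24.240676*z^6 + 130.181976*z^5 - 131.179896*z^4 - 210.075744*z^3 + 337.856136*z^2 - 103.345872*z - 27.498064)/(6.4e-5*z^12 - 0.011856*z^11 + 0.731772*z^10 - 15.030223*z^9 - 0.955545*z^8 - 11.619777*z^7 + 63.493307*z^6 + 1.182792*z^5 + 28.437066*z^4 - 90.148708*z^3 + 0.2667*z^2 - 19.11*z + 42.875)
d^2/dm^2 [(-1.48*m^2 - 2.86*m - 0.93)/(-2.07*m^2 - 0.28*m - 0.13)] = (7.105427357601e-15*m^4 + 22.794012*m^3 + 21.520134*m^2 - 1.383588*m - 0.512886)/(8.869743*m^6 + 3.599316*m^5 + 2.157975*m^4 + 0.47404*m^3 + 0.135525*m^2 + 0.014196*m + 0.002197)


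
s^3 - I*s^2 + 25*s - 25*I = (s - 5*I)*(s - I)*(s + 5*I)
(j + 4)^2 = j^2 + 8*j + 16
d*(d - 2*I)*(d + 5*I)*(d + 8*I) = d^4 + 11*I*d^3 - 14*d^2 + 80*I*d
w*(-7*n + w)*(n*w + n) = -7*n^2*w^2 - 7*n^2*w + n*w^3 + n*w^2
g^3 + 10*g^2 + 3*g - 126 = (g - 3)*(g + 6)*(g + 7)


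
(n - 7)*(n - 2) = n^2 - 9*n + 14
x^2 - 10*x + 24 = (x - 6)*(x - 4)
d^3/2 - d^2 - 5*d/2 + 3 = (d/2 + 1)*(d - 3)*(d - 1)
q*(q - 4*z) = q^2 - 4*q*z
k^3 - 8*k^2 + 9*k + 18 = (k - 6)*(k - 3)*(k + 1)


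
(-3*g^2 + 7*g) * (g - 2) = -3*g^3 + 13*g^2 - 14*g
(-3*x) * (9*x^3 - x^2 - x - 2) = -27*x^4 + 3*x^3 + 3*x^2 + 6*x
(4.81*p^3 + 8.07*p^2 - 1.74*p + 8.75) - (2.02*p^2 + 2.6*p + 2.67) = 4.81*p^3 + 6.05*p^2 - 4.34*p + 6.08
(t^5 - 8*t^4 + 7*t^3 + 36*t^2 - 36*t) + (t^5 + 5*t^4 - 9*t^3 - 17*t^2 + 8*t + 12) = 2*t^5 - 3*t^4 - 2*t^3 + 19*t^2 - 28*t + 12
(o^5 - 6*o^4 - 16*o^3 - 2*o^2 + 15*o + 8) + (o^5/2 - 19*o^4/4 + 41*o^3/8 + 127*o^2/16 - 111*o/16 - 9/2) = 3*o^5/2 - 43*o^4/4 - 87*o^3/8 + 95*o^2/16 + 129*o/16 + 7/2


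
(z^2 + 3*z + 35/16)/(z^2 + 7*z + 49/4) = (16*z^2 + 48*z + 35)/(4*(4*z^2 + 28*z + 49))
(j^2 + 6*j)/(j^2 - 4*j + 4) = j*(j + 6)/(j^2 - 4*j + 4)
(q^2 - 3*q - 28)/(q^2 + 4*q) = (q - 7)/q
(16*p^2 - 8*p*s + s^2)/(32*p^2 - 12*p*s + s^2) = (4*p - s)/(8*p - s)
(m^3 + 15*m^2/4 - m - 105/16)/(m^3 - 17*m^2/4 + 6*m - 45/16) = (4*m^2 + 20*m + 21)/(4*m^2 - 12*m + 9)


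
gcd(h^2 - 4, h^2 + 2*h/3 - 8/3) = h + 2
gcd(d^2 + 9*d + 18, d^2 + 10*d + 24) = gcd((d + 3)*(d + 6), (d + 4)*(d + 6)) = d + 6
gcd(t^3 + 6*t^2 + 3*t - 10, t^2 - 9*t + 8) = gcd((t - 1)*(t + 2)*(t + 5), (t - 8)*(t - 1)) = t - 1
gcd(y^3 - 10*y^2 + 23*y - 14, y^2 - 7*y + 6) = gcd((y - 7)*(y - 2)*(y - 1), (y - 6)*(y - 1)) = y - 1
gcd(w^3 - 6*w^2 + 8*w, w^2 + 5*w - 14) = w - 2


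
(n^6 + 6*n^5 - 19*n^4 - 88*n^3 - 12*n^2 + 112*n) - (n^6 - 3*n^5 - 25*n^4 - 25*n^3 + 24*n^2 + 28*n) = 9*n^5 + 6*n^4 - 63*n^3 - 36*n^2 + 84*n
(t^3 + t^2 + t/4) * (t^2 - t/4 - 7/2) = t^5 + 3*t^4/4 - 7*t^3/2 - 57*t^2/16 - 7*t/8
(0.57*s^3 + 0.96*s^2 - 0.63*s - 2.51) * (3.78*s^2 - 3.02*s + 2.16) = 2.1546*s^5 + 1.9074*s^4 - 4.0494*s^3 - 5.5116*s^2 + 6.2194*s - 5.4216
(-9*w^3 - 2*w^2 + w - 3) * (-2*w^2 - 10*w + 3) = 18*w^5 + 94*w^4 - 9*w^3 - 10*w^2 + 33*w - 9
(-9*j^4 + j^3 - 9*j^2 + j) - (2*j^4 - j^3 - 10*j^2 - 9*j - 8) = -11*j^4 + 2*j^3 + j^2 + 10*j + 8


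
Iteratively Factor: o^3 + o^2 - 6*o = (o + 3)*(o^2 - 2*o) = o*(o + 3)*(o - 2)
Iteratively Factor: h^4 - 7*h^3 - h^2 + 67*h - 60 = (h - 5)*(h^3 - 2*h^2 - 11*h + 12) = (h - 5)*(h + 3)*(h^2 - 5*h + 4) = (h - 5)*(h - 1)*(h + 3)*(h - 4)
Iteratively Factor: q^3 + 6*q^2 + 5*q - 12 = (q - 1)*(q^2 + 7*q + 12) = (q - 1)*(q + 4)*(q + 3)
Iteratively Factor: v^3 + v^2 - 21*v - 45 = (v + 3)*(v^2 - 2*v - 15) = (v - 5)*(v + 3)*(v + 3)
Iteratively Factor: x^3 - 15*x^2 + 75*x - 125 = (x - 5)*(x^2 - 10*x + 25) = (x - 5)^2*(x - 5)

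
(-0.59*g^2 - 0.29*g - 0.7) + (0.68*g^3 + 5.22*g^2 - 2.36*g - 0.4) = 0.68*g^3 + 4.63*g^2 - 2.65*g - 1.1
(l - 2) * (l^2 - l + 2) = l^3 - 3*l^2 + 4*l - 4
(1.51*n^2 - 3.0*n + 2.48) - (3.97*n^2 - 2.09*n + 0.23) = -2.46*n^2 - 0.91*n + 2.25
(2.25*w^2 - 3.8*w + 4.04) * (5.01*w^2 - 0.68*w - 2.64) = 11.2725*w^4 - 20.568*w^3 + 16.8844*w^2 + 7.2848*w - 10.6656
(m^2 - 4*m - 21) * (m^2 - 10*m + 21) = m^4 - 14*m^3 + 40*m^2 + 126*m - 441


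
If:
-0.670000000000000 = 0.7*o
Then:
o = -0.96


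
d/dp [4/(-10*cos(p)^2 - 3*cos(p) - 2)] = -4*(20*cos(p) + 3)*sin(p)/(10*cos(p)^2 + 3*cos(p) + 2)^2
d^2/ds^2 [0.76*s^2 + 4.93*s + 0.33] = 1.52000000000000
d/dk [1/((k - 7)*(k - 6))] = (13 - 2*k)/(k^4 - 26*k^3 + 253*k^2 - 1092*k + 1764)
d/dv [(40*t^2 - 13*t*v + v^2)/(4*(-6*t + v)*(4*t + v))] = t*(392*t^2 - 128*t*v + 11*v^2)/(4*(576*t^4 + 96*t^3*v - 44*t^2*v^2 - 4*t*v^3 + v^4))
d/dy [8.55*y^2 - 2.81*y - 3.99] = 17.1*y - 2.81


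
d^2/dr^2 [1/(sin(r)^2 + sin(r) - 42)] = (-4*sin(r)^4 - 3*sin(r)^3 - 163*sin(r)^2 - 36*sin(r) + 86)/(sin(r)^2 + sin(r) - 42)^3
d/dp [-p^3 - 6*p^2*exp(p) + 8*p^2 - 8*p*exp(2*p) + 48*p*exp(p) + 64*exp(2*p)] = -6*p^2*exp(p) - 3*p^2 - 16*p*exp(2*p) + 36*p*exp(p) + 16*p + 120*exp(2*p) + 48*exp(p)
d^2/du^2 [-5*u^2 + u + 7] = -10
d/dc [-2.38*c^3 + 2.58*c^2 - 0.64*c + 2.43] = -7.14*c^2 + 5.16*c - 0.64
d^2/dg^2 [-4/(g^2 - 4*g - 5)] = 8*(-g^2 + 4*g + 4*(g - 2)^2 + 5)/(-g^2 + 4*g + 5)^3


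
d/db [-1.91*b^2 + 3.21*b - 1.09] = 3.21 - 3.82*b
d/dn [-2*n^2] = -4*n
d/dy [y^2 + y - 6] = 2*y + 1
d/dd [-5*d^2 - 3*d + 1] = -10*d - 3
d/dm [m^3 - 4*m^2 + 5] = m*(3*m - 8)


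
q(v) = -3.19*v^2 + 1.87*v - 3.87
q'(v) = 1.87 - 6.38*v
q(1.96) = -12.46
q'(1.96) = -10.63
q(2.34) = -16.96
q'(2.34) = -13.06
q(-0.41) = -5.17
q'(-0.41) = 4.49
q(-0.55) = -5.86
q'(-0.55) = 5.38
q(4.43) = -58.19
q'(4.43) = -26.39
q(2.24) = -15.69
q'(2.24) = -12.42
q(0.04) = -3.80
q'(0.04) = 1.61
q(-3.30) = -44.78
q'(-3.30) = 22.92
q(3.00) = -26.97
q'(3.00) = -17.27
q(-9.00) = -279.09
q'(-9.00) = 59.29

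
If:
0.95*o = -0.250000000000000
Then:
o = -0.26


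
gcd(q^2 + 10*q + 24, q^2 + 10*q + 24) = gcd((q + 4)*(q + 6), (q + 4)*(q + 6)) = q^2 + 10*q + 24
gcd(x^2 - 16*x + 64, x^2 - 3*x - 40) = x - 8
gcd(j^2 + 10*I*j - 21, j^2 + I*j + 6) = j + 3*I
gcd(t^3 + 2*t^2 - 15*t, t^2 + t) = t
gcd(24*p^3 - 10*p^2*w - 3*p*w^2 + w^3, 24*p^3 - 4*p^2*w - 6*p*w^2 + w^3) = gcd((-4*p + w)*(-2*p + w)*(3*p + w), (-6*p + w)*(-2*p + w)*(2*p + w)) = 2*p - w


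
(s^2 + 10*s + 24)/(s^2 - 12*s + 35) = (s^2 + 10*s + 24)/(s^2 - 12*s + 35)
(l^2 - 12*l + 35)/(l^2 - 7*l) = (l - 5)/l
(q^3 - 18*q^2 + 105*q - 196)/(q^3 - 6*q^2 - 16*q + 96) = (q^2 - 14*q + 49)/(q^2 - 2*q - 24)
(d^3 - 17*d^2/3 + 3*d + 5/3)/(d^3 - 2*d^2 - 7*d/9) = 3*(d^2 - 6*d + 5)/(d*(3*d - 7))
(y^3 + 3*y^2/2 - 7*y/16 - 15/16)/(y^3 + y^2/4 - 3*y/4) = (y + 5/4)/y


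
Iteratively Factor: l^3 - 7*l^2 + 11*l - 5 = (l - 5)*(l^2 - 2*l + 1) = (l - 5)*(l - 1)*(l - 1)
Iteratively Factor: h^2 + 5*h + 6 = (h + 3)*(h + 2)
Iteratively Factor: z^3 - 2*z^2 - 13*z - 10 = (z - 5)*(z^2 + 3*z + 2) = (z - 5)*(z + 1)*(z + 2)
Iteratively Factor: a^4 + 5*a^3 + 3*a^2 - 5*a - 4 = (a + 1)*(a^3 + 4*a^2 - a - 4) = (a + 1)^2*(a^2 + 3*a - 4) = (a + 1)^2*(a + 4)*(a - 1)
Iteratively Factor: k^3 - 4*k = (k - 2)*(k^2 + 2*k) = k*(k - 2)*(k + 2)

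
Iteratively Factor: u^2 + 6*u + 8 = (u + 2)*(u + 4)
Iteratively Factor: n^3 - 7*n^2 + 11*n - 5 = (n - 5)*(n^2 - 2*n + 1) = (n - 5)*(n - 1)*(n - 1)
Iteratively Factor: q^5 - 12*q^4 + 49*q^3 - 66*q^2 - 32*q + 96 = (q - 3)*(q^4 - 9*q^3 + 22*q^2 - 32) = (q - 4)*(q - 3)*(q^3 - 5*q^2 + 2*q + 8) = (q - 4)*(q - 3)*(q + 1)*(q^2 - 6*q + 8) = (q - 4)^2*(q - 3)*(q + 1)*(q - 2)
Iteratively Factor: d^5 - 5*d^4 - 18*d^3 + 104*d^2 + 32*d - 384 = (d + 2)*(d^4 - 7*d^3 - 4*d^2 + 112*d - 192) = (d - 4)*(d + 2)*(d^3 - 3*d^2 - 16*d + 48) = (d - 4)*(d - 3)*(d + 2)*(d^2 - 16) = (d - 4)^2*(d - 3)*(d + 2)*(d + 4)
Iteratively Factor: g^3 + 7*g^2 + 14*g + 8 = (g + 1)*(g^2 + 6*g + 8) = (g + 1)*(g + 2)*(g + 4)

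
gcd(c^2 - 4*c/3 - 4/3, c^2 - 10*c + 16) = c - 2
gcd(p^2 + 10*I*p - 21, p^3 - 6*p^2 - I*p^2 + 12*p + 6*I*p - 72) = p + 3*I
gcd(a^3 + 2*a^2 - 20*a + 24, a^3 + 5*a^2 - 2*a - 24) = a - 2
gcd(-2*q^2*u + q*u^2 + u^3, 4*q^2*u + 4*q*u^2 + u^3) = 2*q*u + u^2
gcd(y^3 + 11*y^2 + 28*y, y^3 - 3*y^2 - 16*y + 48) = y + 4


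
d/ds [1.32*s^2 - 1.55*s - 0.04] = 2.64*s - 1.55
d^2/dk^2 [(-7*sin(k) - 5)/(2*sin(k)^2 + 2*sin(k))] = (7*sin(k) + 6 - 5/sin(k) - 20/sin(k)^2 - 10/sin(k)^3)/(2*(sin(k) + 1)^2)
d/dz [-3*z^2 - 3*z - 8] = -6*z - 3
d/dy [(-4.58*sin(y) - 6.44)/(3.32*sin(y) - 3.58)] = 37.7772*cos(y)/(3.32*sin(y) - 3.58)^2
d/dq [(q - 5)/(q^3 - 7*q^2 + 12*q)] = (q*(q^2 - 7*q + 12) - (q - 5)*(3*q^2 - 14*q + 12))/(q^2*(q^2 - 7*q + 12)^2)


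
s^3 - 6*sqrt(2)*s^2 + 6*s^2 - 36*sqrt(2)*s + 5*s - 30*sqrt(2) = (s + 1)*(s + 5)*(s - 6*sqrt(2))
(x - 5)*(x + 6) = x^2 + x - 30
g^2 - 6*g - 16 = (g - 8)*(g + 2)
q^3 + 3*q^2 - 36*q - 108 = (q - 6)*(q + 3)*(q + 6)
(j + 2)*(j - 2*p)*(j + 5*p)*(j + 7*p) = j^4 + 10*j^3*p + 2*j^3 + 11*j^2*p^2 + 20*j^2*p - 70*j*p^3 + 22*j*p^2 - 140*p^3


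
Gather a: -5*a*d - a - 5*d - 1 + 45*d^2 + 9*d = a*(-5*d - 1) + 45*d^2 + 4*d - 1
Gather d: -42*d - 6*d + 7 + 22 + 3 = 32 - 48*d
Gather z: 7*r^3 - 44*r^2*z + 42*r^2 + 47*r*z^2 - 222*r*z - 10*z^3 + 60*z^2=7*r^3 + 42*r^2 - 10*z^3 + z^2*(47*r + 60) + z*(-44*r^2 - 222*r)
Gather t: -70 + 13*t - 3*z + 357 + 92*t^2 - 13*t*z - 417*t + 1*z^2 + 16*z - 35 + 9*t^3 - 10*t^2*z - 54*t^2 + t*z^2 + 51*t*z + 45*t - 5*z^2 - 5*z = 9*t^3 + t^2*(38 - 10*z) + t*(z^2 + 38*z - 359) - 4*z^2 + 8*z + 252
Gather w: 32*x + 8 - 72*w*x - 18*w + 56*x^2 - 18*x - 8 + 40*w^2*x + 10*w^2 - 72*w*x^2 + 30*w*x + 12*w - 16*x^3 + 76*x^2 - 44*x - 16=w^2*(40*x + 10) + w*(-72*x^2 - 42*x - 6) - 16*x^3 + 132*x^2 - 30*x - 16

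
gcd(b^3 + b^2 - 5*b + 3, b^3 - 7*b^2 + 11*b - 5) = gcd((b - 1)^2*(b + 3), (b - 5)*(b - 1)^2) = b^2 - 2*b + 1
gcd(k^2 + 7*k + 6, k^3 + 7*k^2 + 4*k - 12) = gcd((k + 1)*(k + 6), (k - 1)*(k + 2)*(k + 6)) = k + 6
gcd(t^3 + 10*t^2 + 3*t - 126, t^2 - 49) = t + 7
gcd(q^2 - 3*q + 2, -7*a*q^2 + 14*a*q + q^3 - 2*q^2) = q - 2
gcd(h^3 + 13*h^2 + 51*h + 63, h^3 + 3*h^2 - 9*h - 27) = h^2 + 6*h + 9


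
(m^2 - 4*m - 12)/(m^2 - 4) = (m - 6)/(m - 2)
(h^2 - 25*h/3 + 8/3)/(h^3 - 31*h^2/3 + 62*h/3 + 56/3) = (3*h^2 - 25*h + 8)/(3*h^3 - 31*h^2 + 62*h + 56)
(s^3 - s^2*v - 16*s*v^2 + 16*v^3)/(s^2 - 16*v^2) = s - v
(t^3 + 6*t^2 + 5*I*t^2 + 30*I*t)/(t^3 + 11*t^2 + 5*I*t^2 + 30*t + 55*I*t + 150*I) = t/(t + 5)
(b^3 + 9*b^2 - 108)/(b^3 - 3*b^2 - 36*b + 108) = (b + 6)/(b - 6)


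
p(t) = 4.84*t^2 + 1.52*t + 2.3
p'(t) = 9.68*t + 1.52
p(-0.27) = 2.24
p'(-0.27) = -1.09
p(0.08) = 2.45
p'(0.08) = 2.29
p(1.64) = 17.81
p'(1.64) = 17.40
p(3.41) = 63.76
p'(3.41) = 34.53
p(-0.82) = 4.31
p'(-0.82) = -6.42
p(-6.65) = 206.23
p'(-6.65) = -62.85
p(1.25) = 11.76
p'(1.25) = 13.62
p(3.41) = 63.76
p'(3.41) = 34.53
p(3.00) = 50.42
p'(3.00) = 30.56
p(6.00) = 185.66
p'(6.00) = 59.60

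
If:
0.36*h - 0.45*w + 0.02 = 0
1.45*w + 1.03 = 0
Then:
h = -0.94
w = -0.71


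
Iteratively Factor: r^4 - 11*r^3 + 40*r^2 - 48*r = (r - 4)*(r^3 - 7*r^2 + 12*r) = (r - 4)*(r - 3)*(r^2 - 4*r) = (r - 4)^2*(r - 3)*(r)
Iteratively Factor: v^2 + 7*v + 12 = (v + 3)*(v + 4)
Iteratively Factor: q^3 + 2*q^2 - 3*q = (q + 3)*(q^2 - q) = q*(q + 3)*(q - 1)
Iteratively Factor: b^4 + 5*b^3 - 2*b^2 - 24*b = (b + 4)*(b^3 + b^2 - 6*b) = b*(b + 4)*(b^2 + b - 6) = b*(b + 3)*(b + 4)*(b - 2)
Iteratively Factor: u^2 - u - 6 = (u + 2)*(u - 3)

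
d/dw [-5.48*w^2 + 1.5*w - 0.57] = 1.5 - 10.96*w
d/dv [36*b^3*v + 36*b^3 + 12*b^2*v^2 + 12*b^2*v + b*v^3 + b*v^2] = b*(36*b^2 + 24*b*v + 12*b + 3*v^2 + 2*v)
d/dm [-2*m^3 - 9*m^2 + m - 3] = -6*m^2 - 18*m + 1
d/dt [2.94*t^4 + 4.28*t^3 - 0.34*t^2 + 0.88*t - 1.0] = 11.76*t^3 + 12.84*t^2 - 0.68*t + 0.88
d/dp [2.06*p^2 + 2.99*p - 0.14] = 4.12*p + 2.99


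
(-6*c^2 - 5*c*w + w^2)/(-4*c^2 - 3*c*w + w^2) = (-6*c + w)/(-4*c + w)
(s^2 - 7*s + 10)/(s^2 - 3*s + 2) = (s - 5)/(s - 1)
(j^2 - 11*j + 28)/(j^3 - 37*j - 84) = (j - 4)/(j^2 + 7*j + 12)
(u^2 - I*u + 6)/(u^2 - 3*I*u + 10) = (u - 3*I)/(u - 5*I)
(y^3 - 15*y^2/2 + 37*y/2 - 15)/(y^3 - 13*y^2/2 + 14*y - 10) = (y - 3)/(y - 2)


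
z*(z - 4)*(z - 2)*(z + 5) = z^4 - z^3 - 22*z^2 + 40*z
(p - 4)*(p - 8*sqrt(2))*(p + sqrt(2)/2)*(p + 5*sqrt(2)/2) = p^4 - 5*sqrt(2)*p^3 - 4*p^3 - 91*p^2/2 + 20*sqrt(2)*p^2 - 20*sqrt(2)*p + 182*p + 80*sqrt(2)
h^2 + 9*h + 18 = (h + 3)*(h + 6)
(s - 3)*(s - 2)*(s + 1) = s^3 - 4*s^2 + s + 6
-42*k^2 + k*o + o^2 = (-6*k + o)*(7*k + o)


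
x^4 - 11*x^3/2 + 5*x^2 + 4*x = x*(x - 4)*(x - 2)*(x + 1/2)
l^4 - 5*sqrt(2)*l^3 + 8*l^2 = l^2*(l - 4*sqrt(2))*(l - sqrt(2))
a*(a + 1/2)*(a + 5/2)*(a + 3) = a^4 + 6*a^3 + 41*a^2/4 + 15*a/4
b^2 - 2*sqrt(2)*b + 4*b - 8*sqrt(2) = (b + 4)*(b - 2*sqrt(2))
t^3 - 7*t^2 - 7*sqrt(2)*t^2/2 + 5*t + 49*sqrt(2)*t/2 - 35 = (t - 7)*(t - 5*sqrt(2)/2)*(t - sqrt(2))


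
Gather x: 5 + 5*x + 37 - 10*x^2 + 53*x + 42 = -10*x^2 + 58*x + 84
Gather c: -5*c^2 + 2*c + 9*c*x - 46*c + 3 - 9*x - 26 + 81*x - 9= -5*c^2 + c*(9*x - 44) + 72*x - 32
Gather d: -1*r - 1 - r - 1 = -2*r - 2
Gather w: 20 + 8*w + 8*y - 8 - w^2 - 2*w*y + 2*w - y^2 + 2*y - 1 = -w^2 + w*(10 - 2*y) - y^2 + 10*y + 11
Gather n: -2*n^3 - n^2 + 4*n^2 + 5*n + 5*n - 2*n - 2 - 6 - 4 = -2*n^3 + 3*n^2 + 8*n - 12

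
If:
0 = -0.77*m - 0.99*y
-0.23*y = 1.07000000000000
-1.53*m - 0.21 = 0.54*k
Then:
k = -17.34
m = 5.98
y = -4.65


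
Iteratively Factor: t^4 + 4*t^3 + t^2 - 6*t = (t)*(t^3 + 4*t^2 + t - 6) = t*(t + 2)*(t^2 + 2*t - 3) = t*(t + 2)*(t + 3)*(t - 1)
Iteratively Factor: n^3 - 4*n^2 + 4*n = (n - 2)*(n^2 - 2*n) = n*(n - 2)*(n - 2)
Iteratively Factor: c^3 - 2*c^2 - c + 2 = (c + 1)*(c^2 - 3*c + 2) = (c - 1)*(c + 1)*(c - 2)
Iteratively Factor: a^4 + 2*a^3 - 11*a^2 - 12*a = (a)*(a^3 + 2*a^2 - 11*a - 12) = a*(a + 4)*(a^2 - 2*a - 3) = a*(a - 3)*(a + 4)*(a + 1)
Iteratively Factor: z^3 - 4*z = (z + 2)*(z^2 - 2*z) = z*(z + 2)*(z - 2)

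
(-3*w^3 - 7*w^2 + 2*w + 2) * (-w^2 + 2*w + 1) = 3*w^5 + w^4 - 19*w^3 - 5*w^2 + 6*w + 2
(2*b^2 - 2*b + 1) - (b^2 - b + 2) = b^2 - b - 1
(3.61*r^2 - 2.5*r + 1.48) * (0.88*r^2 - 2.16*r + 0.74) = 3.1768*r^4 - 9.9976*r^3 + 9.3738*r^2 - 5.0468*r + 1.0952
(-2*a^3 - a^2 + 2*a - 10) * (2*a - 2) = -4*a^4 + 2*a^3 + 6*a^2 - 24*a + 20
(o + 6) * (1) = o + 6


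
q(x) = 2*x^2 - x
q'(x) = 4*x - 1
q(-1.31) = 4.74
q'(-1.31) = -6.24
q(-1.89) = 9.03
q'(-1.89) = -8.56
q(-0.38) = 0.67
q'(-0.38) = -2.52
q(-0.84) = 2.25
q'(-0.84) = -4.36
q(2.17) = 7.25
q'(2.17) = 7.68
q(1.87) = 5.12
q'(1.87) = 6.48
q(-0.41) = 0.75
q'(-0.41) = -2.64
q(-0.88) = 2.43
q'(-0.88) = -4.52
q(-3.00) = 21.00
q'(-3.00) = -13.00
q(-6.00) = 78.00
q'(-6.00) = -25.00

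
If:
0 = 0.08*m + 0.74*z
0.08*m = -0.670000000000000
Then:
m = -8.38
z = 0.91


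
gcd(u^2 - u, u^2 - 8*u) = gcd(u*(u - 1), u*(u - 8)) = u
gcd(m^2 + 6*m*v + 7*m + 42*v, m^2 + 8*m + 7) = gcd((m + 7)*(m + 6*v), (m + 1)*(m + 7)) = m + 7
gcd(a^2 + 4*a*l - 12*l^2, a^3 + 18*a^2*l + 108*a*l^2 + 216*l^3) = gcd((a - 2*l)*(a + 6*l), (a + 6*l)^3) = a + 6*l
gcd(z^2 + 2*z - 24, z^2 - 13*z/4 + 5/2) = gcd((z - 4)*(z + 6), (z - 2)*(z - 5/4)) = 1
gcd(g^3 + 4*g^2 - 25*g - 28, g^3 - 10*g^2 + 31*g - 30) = 1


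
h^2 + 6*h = h*(h + 6)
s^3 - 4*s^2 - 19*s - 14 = (s - 7)*(s + 1)*(s + 2)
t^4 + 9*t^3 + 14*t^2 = t^2*(t + 2)*(t + 7)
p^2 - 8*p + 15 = (p - 5)*(p - 3)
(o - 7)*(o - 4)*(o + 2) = o^3 - 9*o^2 + 6*o + 56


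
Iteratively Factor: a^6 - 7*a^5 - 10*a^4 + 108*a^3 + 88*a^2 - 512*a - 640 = (a - 4)*(a^5 - 3*a^4 - 22*a^3 + 20*a^2 + 168*a + 160) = (a - 4)*(a + 2)*(a^4 - 5*a^3 - 12*a^2 + 44*a + 80) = (a - 4)*(a + 2)^2*(a^3 - 7*a^2 + 2*a + 40) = (a - 4)^2*(a + 2)^2*(a^2 - 3*a - 10) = (a - 5)*(a - 4)^2*(a + 2)^2*(a + 2)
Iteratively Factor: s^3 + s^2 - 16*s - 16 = (s - 4)*(s^2 + 5*s + 4) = (s - 4)*(s + 4)*(s + 1)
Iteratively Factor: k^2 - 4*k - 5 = (k + 1)*(k - 5)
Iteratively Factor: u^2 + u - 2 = (u - 1)*(u + 2)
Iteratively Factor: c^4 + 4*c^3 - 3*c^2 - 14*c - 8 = (c + 1)*(c^3 + 3*c^2 - 6*c - 8) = (c + 1)*(c + 4)*(c^2 - c - 2) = (c - 2)*(c + 1)*(c + 4)*(c + 1)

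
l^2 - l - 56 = (l - 8)*(l + 7)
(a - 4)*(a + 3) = a^2 - a - 12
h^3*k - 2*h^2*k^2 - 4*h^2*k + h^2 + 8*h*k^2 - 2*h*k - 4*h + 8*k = (h - 4)*(h - 2*k)*(h*k + 1)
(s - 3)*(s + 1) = s^2 - 2*s - 3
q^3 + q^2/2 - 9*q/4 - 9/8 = (q - 3/2)*(q + 1/2)*(q + 3/2)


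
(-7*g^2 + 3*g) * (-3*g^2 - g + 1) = 21*g^4 - 2*g^3 - 10*g^2 + 3*g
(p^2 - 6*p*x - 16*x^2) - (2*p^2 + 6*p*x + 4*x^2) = -p^2 - 12*p*x - 20*x^2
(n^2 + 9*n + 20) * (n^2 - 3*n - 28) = n^4 + 6*n^3 - 35*n^2 - 312*n - 560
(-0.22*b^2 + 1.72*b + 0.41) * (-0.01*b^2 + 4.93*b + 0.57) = 0.0022*b^4 - 1.1018*b^3 + 8.3501*b^2 + 3.0017*b + 0.2337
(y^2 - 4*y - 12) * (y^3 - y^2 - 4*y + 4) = y^5 - 5*y^4 - 12*y^3 + 32*y^2 + 32*y - 48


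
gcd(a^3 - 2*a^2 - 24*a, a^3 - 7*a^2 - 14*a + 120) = a^2 - 2*a - 24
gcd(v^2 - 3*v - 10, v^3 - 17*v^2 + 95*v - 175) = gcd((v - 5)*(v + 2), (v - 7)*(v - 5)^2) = v - 5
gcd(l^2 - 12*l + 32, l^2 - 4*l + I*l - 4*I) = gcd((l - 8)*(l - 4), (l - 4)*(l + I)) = l - 4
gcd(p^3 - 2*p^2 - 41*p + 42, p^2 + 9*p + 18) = p + 6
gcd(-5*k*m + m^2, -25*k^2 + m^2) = 5*k - m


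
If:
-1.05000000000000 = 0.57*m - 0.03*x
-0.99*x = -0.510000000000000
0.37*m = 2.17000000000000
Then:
No Solution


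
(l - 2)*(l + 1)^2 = l^3 - 3*l - 2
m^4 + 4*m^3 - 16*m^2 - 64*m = m*(m - 4)*(m + 4)^2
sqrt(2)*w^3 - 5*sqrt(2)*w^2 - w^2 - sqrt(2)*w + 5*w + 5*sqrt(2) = (w - 5)*(w - sqrt(2))*(sqrt(2)*w + 1)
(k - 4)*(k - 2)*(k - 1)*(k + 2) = k^4 - 5*k^3 + 20*k - 16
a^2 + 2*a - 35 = (a - 5)*(a + 7)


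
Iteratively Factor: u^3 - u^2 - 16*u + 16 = (u - 1)*(u^2 - 16) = (u - 4)*(u - 1)*(u + 4)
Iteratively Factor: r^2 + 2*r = (r)*(r + 2)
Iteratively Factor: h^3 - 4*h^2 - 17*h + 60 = (h - 5)*(h^2 + h - 12) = (h - 5)*(h - 3)*(h + 4)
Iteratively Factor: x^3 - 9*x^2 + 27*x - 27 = (x - 3)*(x^2 - 6*x + 9) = (x - 3)^2*(x - 3)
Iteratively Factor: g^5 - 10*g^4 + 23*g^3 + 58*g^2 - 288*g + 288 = (g - 4)*(g^4 - 6*g^3 - g^2 + 54*g - 72) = (g - 4)*(g - 3)*(g^3 - 3*g^2 - 10*g + 24) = (g - 4)*(g - 3)*(g + 3)*(g^2 - 6*g + 8) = (g - 4)*(g - 3)*(g - 2)*(g + 3)*(g - 4)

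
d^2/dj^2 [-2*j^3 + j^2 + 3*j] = 2 - 12*j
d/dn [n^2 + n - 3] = 2*n + 1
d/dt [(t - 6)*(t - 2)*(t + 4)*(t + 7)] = 4*t^3 + 9*t^2 - 96*t - 92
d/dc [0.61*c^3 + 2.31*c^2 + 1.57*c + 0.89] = 1.83*c^2 + 4.62*c + 1.57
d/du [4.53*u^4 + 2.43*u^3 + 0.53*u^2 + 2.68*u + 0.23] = 18.12*u^3 + 7.29*u^2 + 1.06*u + 2.68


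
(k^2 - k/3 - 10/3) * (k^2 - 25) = k^4 - k^3/3 - 85*k^2/3 + 25*k/3 + 250/3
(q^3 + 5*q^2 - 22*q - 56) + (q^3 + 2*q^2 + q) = 2*q^3 + 7*q^2 - 21*q - 56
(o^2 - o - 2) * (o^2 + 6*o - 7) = o^4 + 5*o^3 - 15*o^2 - 5*o + 14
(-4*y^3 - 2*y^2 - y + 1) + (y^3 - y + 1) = -3*y^3 - 2*y^2 - 2*y + 2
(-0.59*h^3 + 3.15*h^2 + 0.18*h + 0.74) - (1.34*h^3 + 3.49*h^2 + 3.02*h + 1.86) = -1.93*h^3 - 0.34*h^2 - 2.84*h - 1.12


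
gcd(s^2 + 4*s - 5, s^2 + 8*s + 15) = s + 5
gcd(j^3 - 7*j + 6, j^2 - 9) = j + 3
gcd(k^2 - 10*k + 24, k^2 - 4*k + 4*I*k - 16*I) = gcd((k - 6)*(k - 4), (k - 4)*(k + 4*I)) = k - 4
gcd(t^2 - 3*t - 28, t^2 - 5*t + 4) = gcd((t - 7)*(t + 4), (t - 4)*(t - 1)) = 1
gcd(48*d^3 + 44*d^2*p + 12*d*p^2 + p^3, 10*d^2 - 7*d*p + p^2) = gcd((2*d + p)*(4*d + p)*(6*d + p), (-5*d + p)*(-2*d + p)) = 1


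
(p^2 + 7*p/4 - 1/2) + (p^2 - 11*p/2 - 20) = 2*p^2 - 15*p/4 - 41/2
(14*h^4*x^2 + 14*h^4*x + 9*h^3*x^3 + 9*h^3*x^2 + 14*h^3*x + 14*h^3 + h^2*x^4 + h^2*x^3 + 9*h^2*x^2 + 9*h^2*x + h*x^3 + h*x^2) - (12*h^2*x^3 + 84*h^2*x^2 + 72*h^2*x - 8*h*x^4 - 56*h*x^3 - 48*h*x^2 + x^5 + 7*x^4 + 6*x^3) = 14*h^4*x^2 + 14*h^4*x + 9*h^3*x^3 + 9*h^3*x^2 + 14*h^3*x + 14*h^3 + h^2*x^4 - 11*h^2*x^3 - 75*h^2*x^2 - 63*h^2*x + 8*h*x^4 + 57*h*x^3 + 49*h*x^2 - x^5 - 7*x^4 - 6*x^3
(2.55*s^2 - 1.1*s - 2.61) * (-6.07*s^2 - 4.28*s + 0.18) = -15.4785*s^4 - 4.237*s^3 + 21.0097*s^2 + 10.9728*s - 0.4698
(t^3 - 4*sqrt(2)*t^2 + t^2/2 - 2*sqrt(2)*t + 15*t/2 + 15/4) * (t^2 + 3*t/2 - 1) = t^5 - 4*sqrt(2)*t^4 + 2*t^4 - 8*sqrt(2)*t^3 + 29*t^3/4 + sqrt(2)*t^2 + 29*t^2/2 - 15*t/8 + 2*sqrt(2)*t - 15/4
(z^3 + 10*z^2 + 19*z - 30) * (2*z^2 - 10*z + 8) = 2*z^5 + 10*z^4 - 54*z^3 - 170*z^2 + 452*z - 240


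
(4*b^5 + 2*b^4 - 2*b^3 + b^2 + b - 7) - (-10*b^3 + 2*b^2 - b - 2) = 4*b^5 + 2*b^4 + 8*b^3 - b^2 + 2*b - 5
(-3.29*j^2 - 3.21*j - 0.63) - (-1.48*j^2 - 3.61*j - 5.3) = -1.81*j^2 + 0.4*j + 4.67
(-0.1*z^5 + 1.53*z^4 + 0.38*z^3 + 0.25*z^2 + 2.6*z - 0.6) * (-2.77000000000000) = 0.277*z^5 - 4.2381*z^4 - 1.0526*z^3 - 0.6925*z^2 - 7.202*z + 1.662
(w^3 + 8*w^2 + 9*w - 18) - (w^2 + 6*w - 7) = w^3 + 7*w^2 + 3*w - 11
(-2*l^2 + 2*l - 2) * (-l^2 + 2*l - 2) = 2*l^4 - 6*l^3 + 10*l^2 - 8*l + 4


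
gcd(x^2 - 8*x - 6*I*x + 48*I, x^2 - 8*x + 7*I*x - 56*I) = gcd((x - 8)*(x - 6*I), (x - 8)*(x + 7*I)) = x - 8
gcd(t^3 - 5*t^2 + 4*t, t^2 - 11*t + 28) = t - 4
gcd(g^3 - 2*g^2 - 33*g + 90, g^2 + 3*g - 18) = g^2 + 3*g - 18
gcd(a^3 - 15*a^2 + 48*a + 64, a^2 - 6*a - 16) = a - 8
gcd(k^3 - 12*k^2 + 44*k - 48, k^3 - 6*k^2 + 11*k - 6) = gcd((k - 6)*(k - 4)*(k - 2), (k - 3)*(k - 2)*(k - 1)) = k - 2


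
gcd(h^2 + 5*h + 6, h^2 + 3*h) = h + 3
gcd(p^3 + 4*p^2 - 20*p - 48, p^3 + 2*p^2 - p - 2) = p + 2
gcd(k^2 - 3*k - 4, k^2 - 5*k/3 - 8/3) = k + 1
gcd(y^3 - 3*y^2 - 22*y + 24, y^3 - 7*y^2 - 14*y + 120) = y^2 - 2*y - 24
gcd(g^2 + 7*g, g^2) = g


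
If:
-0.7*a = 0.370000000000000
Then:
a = -0.53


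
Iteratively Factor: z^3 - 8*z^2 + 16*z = (z - 4)*(z^2 - 4*z) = (z - 4)^2*(z)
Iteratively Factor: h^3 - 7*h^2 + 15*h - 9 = (h - 3)*(h^2 - 4*h + 3) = (h - 3)*(h - 1)*(h - 3)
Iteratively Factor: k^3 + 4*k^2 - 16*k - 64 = (k - 4)*(k^2 + 8*k + 16) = (k - 4)*(k + 4)*(k + 4)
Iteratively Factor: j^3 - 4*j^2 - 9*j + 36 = (j - 3)*(j^2 - j - 12) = (j - 4)*(j - 3)*(j + 3)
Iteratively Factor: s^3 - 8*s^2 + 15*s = (s - 3)*(s^2 - 5*s) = s*(s - 3)*(s - 5)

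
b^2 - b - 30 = (b - 6)*(b + 5)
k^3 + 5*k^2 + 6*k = k*(k + 2)*(k + 3)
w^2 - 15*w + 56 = (w - 8)*(w - 7)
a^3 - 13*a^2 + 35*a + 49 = (a - 7)^2*(a + 1)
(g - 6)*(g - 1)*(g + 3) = g^3 - 4*g^2 - 15*g + 18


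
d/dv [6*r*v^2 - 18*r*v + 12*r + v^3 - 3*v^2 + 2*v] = 12*r*v - 18*r + 3*v^2 - 6*v + 2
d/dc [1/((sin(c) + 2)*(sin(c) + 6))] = -2*(sin(c) + 4)*cos(c)/((sin(c) + 2)^2*(sin(c) + 6)^2)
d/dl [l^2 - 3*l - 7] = 2*l - 3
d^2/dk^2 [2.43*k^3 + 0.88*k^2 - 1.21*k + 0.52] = 14.58*k + 1.76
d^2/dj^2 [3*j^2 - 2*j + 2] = 6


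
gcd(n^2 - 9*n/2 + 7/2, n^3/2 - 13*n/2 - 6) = 1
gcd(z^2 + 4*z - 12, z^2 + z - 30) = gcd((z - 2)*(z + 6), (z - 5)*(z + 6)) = z + 6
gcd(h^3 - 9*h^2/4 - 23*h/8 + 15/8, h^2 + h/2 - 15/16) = h + 5/4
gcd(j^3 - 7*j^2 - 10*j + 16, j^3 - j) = j - 1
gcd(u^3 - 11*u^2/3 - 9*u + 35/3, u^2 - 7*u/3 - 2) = 1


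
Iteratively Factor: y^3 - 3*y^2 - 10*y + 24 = (y - 2)*(y^2 - y - 12) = (y - 2)*(y + 3)*(y - 4)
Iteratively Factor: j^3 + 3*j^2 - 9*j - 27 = (j + 3)*(j^2 - 9) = (j - 3)*(j + 3)*(j + 3)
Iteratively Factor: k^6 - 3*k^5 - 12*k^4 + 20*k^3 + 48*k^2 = (k - 3)*(k^5 - 12*k^3 - 16*k^2) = (k - 3)*(k + 2)*(k^4 - 2*k^3 - 8*k^2) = (k - 4)*(k - 3)*(k + 2)*(k^3 + 2*k^2) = k*(k - 4)*(k - 3)*(k + 2)*(k^2 + 2*k) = k^2*(k - 4)*(k - 3)*(k + 2)*(k + 2)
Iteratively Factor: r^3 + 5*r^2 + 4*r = (r)*(r^2 + 5*r + 4) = r*(r + 4)*(r + 1)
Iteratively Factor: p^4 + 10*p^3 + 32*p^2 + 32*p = (p + 4)*(p^3 + 6*p^2 + 8*p) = (p + 2)*(p + 4)*(p^2 + 4*p) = (p + 2)*(p + 4)^2*(p)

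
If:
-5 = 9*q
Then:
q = -5/9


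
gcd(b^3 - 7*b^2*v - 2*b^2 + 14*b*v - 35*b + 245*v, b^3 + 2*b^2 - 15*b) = b + 5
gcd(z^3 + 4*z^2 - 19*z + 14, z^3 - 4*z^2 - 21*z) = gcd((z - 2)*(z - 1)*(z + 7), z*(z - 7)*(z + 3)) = 1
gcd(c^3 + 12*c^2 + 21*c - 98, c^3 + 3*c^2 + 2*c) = 1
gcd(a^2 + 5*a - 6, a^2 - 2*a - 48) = a + 6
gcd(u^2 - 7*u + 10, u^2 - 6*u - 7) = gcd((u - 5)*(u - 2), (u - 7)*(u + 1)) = 1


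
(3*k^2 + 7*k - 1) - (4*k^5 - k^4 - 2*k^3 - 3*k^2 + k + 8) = -4*k^5 + k^4 + 2*k^3 + 6*k^2 + 6*k - 9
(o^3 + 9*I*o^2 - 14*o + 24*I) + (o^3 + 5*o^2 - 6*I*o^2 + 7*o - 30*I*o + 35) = 2*o^3 + 5*o^2 + 3*I*o^2 - 7*o - 30*I*o + 35 + 24*I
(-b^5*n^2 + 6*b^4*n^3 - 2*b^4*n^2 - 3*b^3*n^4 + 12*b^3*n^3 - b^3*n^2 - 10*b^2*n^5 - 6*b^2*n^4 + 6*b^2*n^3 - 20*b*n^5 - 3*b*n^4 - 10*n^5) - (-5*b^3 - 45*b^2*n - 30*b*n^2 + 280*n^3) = -b^5*n^2 + 6*b^4*n^3 - 2*b^4*n^2 - 3*b^3*n^4 + 12*b^3*n^3 - b^3*n^2 + 5*b^3 - 10*b^2*n^5 - 6*b^2*n^4 + 6*b^2*n^3 + 45*b^2*n - 20*b*n^5 - 3*b*n^4 + 30*b*n^2 - 10*n^5 - 280*n^3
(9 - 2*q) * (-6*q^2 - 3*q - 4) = 12*q^3 - 48*q^2 - 19*q - 36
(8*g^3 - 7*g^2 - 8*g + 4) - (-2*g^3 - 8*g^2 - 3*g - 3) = 10*g^3 + g^2 - 5*g + 7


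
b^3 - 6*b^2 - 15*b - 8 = (b - 8)*(b + 1)^2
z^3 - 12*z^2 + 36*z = z*(z - 6)^2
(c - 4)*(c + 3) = c^2 - c - 12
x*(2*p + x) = 2*p*x + x^2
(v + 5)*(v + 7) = v^2 + 12*v + 35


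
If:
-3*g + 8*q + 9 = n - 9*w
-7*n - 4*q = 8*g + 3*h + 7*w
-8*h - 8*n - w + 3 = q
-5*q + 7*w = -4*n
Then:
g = 254*w/213 + 249/284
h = 1972*w/639 + 475/284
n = -1967*w/639 - 335/284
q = -679*w/639 - 67/71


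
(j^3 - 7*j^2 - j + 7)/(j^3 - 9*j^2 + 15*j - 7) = (j + 1)/(j - 1)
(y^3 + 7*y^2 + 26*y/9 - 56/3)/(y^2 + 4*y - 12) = (y^2 + y - 28/9)/(y - 2)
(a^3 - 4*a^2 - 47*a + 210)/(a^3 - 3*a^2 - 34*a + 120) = (a^2 + a - 42)/(a^2 + 2*a - 24)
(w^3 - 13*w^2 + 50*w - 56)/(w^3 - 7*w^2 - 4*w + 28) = (w - 4)/(w + 2)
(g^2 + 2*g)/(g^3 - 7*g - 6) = g/(g^2 - 2*g - 3)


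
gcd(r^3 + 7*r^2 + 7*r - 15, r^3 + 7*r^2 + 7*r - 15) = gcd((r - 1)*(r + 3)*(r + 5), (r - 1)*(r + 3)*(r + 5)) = r^3 + 7*r^2 + 7*r - 15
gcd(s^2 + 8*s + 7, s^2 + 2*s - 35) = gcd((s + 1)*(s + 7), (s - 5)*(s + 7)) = s + 7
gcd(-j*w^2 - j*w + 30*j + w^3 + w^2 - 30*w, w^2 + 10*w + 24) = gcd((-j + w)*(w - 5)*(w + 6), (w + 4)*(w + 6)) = w + 6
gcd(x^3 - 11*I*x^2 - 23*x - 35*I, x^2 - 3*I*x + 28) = x - 7*I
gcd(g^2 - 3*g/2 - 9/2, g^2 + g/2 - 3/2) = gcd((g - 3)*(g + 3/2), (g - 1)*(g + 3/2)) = g + 3/2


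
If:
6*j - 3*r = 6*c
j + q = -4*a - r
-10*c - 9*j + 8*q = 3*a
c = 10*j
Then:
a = -3*r/70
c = -5*r/9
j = -r/18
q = -487*r/630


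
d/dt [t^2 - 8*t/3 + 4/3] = 2*t - 8/3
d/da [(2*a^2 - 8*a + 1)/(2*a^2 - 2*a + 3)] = 2*(6*a^2 + 4*a - 11)/(4*a^4 - 8*a^3 + 16*a^2 - 12*a + 9)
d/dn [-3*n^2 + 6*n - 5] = 6 - 6*n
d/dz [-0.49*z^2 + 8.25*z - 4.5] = 8.25 - 0.98*z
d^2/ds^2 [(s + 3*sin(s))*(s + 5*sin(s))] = -8*s*sin(s) - 60*sin(s)^2 + 16*cos(s) + 32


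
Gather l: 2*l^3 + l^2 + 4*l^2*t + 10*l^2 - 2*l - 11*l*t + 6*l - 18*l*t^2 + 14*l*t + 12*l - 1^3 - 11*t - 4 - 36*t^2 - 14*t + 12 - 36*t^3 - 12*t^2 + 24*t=2*l^3 + l^2*(4*t + 11) + l*(-18*t^2 + 3*t + 16) - 36*t^3 - 48*t^2 - t + 7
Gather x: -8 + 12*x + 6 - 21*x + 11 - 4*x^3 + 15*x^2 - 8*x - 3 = -4*x^3 + 15*x^2 - 17*x + 6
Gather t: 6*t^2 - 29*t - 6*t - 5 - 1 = 6*t^2 - 35*t - 6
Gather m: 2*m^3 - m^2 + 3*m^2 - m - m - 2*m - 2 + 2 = 2*m^3 + 2*m^2 - 4*m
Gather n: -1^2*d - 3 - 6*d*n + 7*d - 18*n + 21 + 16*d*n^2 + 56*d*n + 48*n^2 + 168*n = 6*d + n^2*(16*d + 48) + n*(50*d + 150) + 18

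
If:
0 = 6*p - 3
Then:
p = 1/2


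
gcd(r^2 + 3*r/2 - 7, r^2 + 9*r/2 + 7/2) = r + 7/2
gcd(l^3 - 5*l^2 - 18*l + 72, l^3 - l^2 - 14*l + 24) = l^2 + l - 12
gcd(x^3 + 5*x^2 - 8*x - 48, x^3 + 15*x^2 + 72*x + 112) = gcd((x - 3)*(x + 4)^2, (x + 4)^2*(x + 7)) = x^2 + 8*x + 16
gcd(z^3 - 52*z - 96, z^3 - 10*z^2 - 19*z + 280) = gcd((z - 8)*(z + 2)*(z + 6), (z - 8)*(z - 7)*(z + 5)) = z - 8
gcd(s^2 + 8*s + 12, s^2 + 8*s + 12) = s^2 + 8*s + 12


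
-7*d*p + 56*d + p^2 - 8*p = (-7*d + p)*(p - 8)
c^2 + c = c*(c + 1)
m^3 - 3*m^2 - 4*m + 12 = (m - 3)*(m - 2)*(m + 2)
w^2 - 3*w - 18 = (w - 6)*(w + 3)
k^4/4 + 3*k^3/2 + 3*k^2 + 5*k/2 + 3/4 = (k/4 + 1/4)*(k + 1)^2*(k + 3)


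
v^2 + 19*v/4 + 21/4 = (v + 7/4)*(v + 3)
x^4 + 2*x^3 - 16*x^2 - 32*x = x*(x - 4)*(x + 2)*(x + 4)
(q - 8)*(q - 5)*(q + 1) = q^3 - 12*q^2 + 27*q + 40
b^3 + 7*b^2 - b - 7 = (b - 1)*(b + 1)*(b + 7)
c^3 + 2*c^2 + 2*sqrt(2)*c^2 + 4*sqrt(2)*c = c*(c + 2)*(c + 2*sqrt(2))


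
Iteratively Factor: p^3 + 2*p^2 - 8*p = (p + 4)*(p^2 - 2*p) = (p - 2)*(p + 4)*(p)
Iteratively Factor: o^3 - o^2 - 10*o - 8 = (o + 1)*(o^2 - 2*o - 8) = (o - 4)*(o + 1)*(o + 2)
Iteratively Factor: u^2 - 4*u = (u - 4)*(u)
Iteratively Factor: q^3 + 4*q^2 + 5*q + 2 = (q + 1)*(q^2 + 3*q + 2) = (q + 1)^2*(q + 2)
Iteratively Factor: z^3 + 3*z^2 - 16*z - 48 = (z - 4)*(z^2 + 7*z + 12) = (z - 4)*(z + 4)*(z + 3)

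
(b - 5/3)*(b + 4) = b^2 + 7*b/3 - 20/3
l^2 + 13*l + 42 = (l + 6)*(l + 7)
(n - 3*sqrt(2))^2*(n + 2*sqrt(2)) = n^3 - 4*sqrt(2)*n^2 - 6*n + 36*sqrt(2)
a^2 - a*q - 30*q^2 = (a - 6*q)*(a + 5*q)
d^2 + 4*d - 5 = (d - 1)*(d + 5)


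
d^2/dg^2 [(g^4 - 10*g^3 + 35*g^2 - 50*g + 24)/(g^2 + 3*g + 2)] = 2*(g^6 + 9*g^5 + 33*g^4 - 177*g^3 - 294*g^2 + 396*g + 608)/(g^6 + 9*g^5 + 33*g^4 + 63*g^3 + 66*g^2 + 36*g + 8)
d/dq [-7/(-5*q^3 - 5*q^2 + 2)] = 35*q*(-3*q - 2)/(5*q^3 + 5*q^2 - 2)^2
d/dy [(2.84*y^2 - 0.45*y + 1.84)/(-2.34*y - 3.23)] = (-6.6456*y^2 - 18.3464*y + 5.7591)/(5.4756*y^2 + 15.1164*y + 10.4329)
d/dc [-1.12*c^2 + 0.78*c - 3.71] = 0.78 - 2.24*c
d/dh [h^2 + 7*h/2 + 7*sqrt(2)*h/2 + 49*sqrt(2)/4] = 2*h + 7/2 + 7*sqrt(2)/2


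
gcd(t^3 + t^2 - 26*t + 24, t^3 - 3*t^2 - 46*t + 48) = t^2 + 5*t - 6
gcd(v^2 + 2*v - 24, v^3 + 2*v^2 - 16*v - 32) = v - 4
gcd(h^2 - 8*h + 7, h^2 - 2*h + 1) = h - 1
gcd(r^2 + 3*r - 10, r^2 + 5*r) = r + 5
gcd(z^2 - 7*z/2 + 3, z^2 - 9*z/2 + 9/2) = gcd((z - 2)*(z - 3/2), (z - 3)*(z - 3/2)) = z - 3/2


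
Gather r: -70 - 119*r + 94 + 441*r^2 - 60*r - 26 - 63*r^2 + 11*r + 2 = 378*r^2 - 168*r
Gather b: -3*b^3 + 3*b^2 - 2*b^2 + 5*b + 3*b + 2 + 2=-3*b^3 + b^2 + 8*b + 4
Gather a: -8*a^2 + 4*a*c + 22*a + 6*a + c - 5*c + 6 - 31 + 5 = -8*a^2 + a*(4*c + 28) - 4*c - 20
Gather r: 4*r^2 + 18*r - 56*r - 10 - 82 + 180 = 4*r^2 - 38*r + 88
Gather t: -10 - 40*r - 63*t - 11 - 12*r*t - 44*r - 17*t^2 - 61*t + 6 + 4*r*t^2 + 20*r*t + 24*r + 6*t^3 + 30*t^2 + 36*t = -60*r + 6*t^3 + t^2*(4*r + 13) + t*(8*r - 88) - 15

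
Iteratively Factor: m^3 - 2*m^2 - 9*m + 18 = (m - 2)*(m^2 - 9) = (m - 2)*(m + 3)*(m - 3)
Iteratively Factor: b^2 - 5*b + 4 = (b - 4)*(b - 1)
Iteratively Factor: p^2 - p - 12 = (p + 3)*(p - 4)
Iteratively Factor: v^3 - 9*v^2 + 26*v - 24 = (v - 3)*(v^2 - 6*v + 8) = (v - 4)*(v - 3)*(v - 2)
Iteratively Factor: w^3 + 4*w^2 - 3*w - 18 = (w + 3)*(w^2 + w - 6) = (w - 2)*(w + 3)*(w + 3)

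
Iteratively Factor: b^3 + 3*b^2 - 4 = (b - 1)*(b^2 + 4*b + 4) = (b - 1)*(b + 2)*(b + 2)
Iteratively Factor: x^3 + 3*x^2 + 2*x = (x)*(x^2 + 3*x + 2) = x*(x + 1)*(x + 2)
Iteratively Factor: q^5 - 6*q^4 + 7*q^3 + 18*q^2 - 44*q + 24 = (q - 1)*(q^4 - 5*q^3 + 2*q^2 + 20*q - 24) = (q - 2)*(q - 1)*(q^3 - 3*q^2 - 4*q + 12) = (q - 2)^2*(q - 1)*(q^2 - q - 6) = (q - 3)*(q - 2)^2*(q - 1)*(q + 2)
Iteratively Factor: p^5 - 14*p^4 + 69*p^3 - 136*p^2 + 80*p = (p)*(p^4 - 14*p^3 + 69*p^2 - 136*p + 80) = p*(p - 4)*(p^3 - 10*p^2 + 29*p - 20) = p*(p - 4)^2*(p^2 - 6*p + 5) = p*(p - 5)*(p - 4)^2*(p - 1)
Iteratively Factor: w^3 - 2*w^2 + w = (w - 1)*(w^2 - w) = w*(w - 1)*(w - 1)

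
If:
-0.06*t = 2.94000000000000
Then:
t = -49.00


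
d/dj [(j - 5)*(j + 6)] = 2*j + 1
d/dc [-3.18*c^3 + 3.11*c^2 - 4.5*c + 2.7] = -9.54*c^2 + 6.22*c - 4.5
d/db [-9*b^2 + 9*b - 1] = 9 - 18*b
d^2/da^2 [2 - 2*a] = 0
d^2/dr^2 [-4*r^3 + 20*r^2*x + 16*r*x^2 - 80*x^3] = -24*r + 40*x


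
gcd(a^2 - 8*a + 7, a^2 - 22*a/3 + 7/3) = a - 7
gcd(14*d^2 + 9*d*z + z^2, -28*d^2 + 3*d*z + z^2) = 7*d + z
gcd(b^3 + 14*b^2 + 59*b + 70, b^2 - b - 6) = b + 2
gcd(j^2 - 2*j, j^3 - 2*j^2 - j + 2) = j - 2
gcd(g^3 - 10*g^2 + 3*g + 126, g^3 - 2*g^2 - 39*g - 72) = g + 3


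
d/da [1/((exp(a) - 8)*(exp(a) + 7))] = (1 - 2*exp(a))*exp(a)/(exp(4*a) - 2*exp(3*a) - 111*exp(2*a) + 112*exp(a) + 3136)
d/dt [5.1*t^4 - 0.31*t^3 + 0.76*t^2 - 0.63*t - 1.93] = 20.4*t^3 - 0.93*t^2 + 1.52*t - 0.63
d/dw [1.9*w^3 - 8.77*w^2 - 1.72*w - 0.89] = 5.7*w^2 - 17.54*w - 1.72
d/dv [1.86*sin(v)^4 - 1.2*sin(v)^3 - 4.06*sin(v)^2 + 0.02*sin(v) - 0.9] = (7.44*sin(v)^3 - 3.6*sin(v)^2 - 8.12*sin(v) + 0.02)*cos(v)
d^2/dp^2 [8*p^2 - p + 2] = 16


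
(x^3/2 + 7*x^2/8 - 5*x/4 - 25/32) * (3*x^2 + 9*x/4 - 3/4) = 3*x^5/2 + 15*x^4/4 - 69*x^3/32 - 93*x^2/16 - 105*x/128 + 75/128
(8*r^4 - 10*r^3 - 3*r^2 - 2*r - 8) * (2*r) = 16*r^5 - 20*r^4 - 6*r^3 - 4*r^2 - 16*r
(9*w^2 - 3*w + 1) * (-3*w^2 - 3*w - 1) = -27*w^4 - 18*w^3 - 3*w^2 - 1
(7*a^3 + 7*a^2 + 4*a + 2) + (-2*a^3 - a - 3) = 5*a^3 + 7*a^2 + 3*a - 1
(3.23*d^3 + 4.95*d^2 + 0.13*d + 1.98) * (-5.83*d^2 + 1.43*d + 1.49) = -18.8309*d^5 - 24.2396*d^4 + 11.1333*d^3 - 3.982*d^2 + 3.0251*d + 2.9502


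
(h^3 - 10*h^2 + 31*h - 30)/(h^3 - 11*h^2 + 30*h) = (h^2 - 5*h + 6)/(h*(h - 6))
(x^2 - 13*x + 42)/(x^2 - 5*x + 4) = (x^2 - 13*x + 42)/(x^2 - 5*x + 4)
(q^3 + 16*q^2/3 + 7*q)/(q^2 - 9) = q*(3*q + 7)/(3*(q - 3))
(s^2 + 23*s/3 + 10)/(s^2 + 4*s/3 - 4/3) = (3*s^2 + 23*s + 30)/(3*s^2 + 4*s - 4)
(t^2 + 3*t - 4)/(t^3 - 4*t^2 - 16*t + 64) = (t - 1)/(t^2 - 8*t + 16)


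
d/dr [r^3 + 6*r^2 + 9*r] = 3*r^2 + 12*r + 9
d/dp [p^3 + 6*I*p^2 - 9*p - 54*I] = 3*p^2 + 12*I*p - 9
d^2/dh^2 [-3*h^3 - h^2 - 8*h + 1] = -18*h - 2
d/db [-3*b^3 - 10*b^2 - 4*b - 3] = -9*b^2 - 20*b - 4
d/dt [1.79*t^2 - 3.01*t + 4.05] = 3.58*t - 3.01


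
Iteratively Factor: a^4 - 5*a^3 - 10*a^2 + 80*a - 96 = (a + 4)*(a^3 - 9*a^2 + 26*a - 24) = (a - 2)*(a + 4)*(a^2 - 7*a + 12) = (a - 4)*(a - 2)*(a + 4)*(a - 3)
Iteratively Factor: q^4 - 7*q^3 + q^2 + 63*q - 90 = (q - 5)*(q^3 - 2*q^2 - 9*q + 18) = (q - 5)*(q - 2)*(q^2 - 9) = (q - 5)*(q - 2)*(q + 3)*(q - 3)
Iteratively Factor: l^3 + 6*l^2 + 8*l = (l + 4)*(l^2 + 2*l) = l*(l + 4)*(l + 2)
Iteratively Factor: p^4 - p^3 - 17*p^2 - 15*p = (p + 1)*(p^3 - 2*p^2 - 15*p) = p*(p + 1)*(p^2 - 2*p - 15) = p*(p + 1)*(p + 3)*(p - 5)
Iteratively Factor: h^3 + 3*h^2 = (h)*(h^2 + 3*h) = h^2*(h + 3)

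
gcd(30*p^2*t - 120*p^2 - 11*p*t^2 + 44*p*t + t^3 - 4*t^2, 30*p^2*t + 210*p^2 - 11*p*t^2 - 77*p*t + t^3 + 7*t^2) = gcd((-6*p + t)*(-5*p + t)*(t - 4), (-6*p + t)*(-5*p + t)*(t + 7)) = 30*p^2 - 11*p*t + t^2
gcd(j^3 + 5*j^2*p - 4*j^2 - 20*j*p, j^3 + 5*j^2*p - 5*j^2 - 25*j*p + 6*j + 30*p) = j + 5*p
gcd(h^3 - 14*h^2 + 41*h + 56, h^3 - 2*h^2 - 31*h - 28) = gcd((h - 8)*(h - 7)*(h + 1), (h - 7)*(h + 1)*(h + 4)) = h^2 - 6*h - 7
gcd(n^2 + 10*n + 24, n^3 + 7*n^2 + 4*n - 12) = n + 6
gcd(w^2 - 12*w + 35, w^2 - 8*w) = 1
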